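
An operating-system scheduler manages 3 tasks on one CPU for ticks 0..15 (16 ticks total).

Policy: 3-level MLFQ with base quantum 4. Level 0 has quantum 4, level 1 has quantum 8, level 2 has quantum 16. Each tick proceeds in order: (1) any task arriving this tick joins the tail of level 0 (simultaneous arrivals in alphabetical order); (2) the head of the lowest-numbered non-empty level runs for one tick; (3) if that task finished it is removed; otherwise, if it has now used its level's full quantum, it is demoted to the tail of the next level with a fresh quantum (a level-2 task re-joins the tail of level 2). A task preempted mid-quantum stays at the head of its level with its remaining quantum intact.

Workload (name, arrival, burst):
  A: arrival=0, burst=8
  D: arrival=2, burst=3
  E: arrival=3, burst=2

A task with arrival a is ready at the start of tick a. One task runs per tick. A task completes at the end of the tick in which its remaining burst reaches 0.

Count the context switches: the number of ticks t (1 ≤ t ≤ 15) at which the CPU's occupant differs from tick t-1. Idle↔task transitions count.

context switches = 4

t=0: L0/L1/L2 = A/-/- → run A
t=1: L0/L1/L2 = A/-/- → run A
t=2: L0/L1/L2 = AD/-/- → run A
t=3: L0/L1/L2 = ADE/-/- → run A
t=4: L0/L1/L2 = DE/A/- → run D
t=5: L0/L1/L2 = DE/A/- → run D
t=6: L0/L1/L2 = DE/A/- → run D
t=7: L0/L1/L2 = E/A/- → run E
t=8: L0/L1/L2 = E/A/- → run E
t=9: L0/L1/L2 = -/A/- → run A
t=10: L0/L1/L2 = -/A/- → run A
t=11: L0/L1/L2 = -/A/- → run A
t=12: L0/L1/L2 = -/A/- → run A
t=13: (idle)
t=14: (idle)
t=15: (idle)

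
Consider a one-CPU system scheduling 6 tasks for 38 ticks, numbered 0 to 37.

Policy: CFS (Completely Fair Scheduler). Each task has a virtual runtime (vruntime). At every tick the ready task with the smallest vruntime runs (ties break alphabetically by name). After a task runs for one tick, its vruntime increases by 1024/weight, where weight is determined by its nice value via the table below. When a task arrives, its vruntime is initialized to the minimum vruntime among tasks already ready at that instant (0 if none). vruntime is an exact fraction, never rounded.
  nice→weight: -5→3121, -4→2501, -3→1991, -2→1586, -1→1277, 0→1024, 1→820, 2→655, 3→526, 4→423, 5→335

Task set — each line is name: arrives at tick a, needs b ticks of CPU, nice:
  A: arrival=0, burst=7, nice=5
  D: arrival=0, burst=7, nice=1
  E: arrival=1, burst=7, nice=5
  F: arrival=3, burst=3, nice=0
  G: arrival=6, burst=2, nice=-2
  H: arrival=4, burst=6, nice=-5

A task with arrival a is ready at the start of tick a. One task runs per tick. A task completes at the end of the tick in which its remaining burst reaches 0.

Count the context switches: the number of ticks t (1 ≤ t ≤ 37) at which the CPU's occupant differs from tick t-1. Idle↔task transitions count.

t=0: vr[A=0 D=0] → run A
t=1: vr[A=1024/335 D=0 E=0] → run D
t=2: vr[A=1024/335 D=256/205 E=0] → run E
t=3: vr[A=1024/335 D=256/205 E=1024/335 F=256/205] → run D
t=4: vr[A=1024/335 D=512/205 E=1024/335 F=256/205 H=256/205] → run F
t=5: vr[A=1024/335 D=512/205 E=1024/335 F=461/205 H=256/205] → run H
t=6: vr[A=1024/335 D=512/205 E=1024/335 F=461/205 G=1008896/639805 H=1008896/639805] → run G
t=7: vr[A=1024/335 D=512/205 E=1024/335 F=461/205 G=1127634688/507365365 H=1008896/639805] → run H
t=8: vr[A=1024/335 D=512/205 E=1024/335 F=461/205 G=1127634688/507365365 H=1218816/639805] → run H
t=9: vr[A=1024/335 D=512/205 E=1024/335 F=461/205 G=1127634688/507365365 H=1428736/639805] → run G
t=10: vr[A=1024/335 D=512/205 E=1024/335 F=461/205 H=1428736/639805] → run H
t=11: vr[A=1024/335 D=512/205 E=1024/335 F=461/205 H=1638656/639805] → run F
t=12: vr[A=1024/335 D=512/205 E=1024/335 F=666/205 H=1638656/639805] → run D
t=13: vr[A=1024/335 D=768/205 E=1024/335 F=666/205 H=1638656/639805] → run H
t=14: vr[A=1024/335 D=768/205 E=1024/335 F=666/205 H=1848576/639805] → run H
t=15: vr[A=1024/335 D=768/205 E=1024/335 F=666/205] → run A
t=16: vr[A=2048/335 D=768/205 E=1024/335 F=666/205] → run E
t=17: vr[A=2048/335 D=768/205 E=2048/335 F=666/205] → run F
t=18: vr[A=2048/335 D=768/205 E=2048/335] → run D
t=19: vr[A=2048/335 D=1024/205 E=2048/335] → run D
t=20: vr[A=2048/335 D=256/41 E=2048/335] → run A
t=21: vr[A=3072/335 D=256/41 E=2048/335] → run E
t=22: vr[A=3072/335 D=256/41 E=3072/335] → run D
t=23: vr[A=3072/335 D=1536/205 E=3072/335] → run D
t=24: vr[A=3072/335 E=3072/335] → run A
t=25: vr[A=4096/335 E=3072/335] → run E
t=26: vr[A=4096/335 E=4096/335] → run A
t=27: vr[A=1024/67 E=4096/335] → run E
t=28: vr[A=1024/67 E=1024/67] → run A
t=29: vr[A=6144/335 E=1024/67] → run E
t=30: vr[A=6144/335 E=6144/335] → run A
t=31: vr[E=6144/335] → run E
t=32: (idle)
t=33: (idle)
t=34: (idle)
t=35: (idle)
t=36: (idle)
t=37: (idle)

context switches = 28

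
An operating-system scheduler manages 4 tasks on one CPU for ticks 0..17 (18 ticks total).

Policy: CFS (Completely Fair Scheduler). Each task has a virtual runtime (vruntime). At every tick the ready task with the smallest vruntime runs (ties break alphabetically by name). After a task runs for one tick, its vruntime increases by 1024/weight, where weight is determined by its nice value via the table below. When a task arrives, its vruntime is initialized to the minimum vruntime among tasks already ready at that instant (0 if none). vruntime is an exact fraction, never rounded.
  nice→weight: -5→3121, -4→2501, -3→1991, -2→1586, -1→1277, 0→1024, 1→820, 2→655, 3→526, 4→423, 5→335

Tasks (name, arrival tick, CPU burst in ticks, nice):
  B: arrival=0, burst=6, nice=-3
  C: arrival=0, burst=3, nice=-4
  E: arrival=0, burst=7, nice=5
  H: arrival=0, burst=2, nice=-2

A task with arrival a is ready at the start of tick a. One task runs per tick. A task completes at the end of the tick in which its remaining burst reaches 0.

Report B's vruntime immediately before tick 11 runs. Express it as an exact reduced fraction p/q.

vruntime(B, start of tick 11) = 5120/1991

t=0: vr[B=0 C=0 E=0 H=0] → run B
t=1: vr[B=1024/1991 C=0 E=0 H=0] → run C
t=2: vr[B=1024/1991 C=1024/2501 E=0 H=0] → run E
t=3: vr[B=1024/1991 C=1024/2501 E=1024/335 H=0] → run H
t=4: vr[B=1024/1991 C=1024/2501 E=1024/335 H=512/793] → run C
t=5: vr[B=1024/1991 C=2048/2501 E=1024/335 H=512/793] → run B
t=6: vr[B=2048/1991 C=2048/2501 E=1024/335 H=512/793] → run H
t=7: vr[B=2048/1991 C=2048/2501 E=1024/335] → run C
t=8: vr[B=2048/1991 E=1024/335] → run B
t=9: vr[B=3072/1991 E=1024/335] → run B
t=10: vr[B=4096/1991 E=1024/335] → run B
t=11: vr[B=5120/1991 E=1024/335] → run B
t=12: vr[E=1024/335] → run E
t=13: vr[E=2048/335] → run E
t=14: vr[E=3072/335] → run E
t=15: vr[E=4096/335] → run E
t=16: vr[E=1024/67] → run E
t=17: vr[E=6144/335] → run E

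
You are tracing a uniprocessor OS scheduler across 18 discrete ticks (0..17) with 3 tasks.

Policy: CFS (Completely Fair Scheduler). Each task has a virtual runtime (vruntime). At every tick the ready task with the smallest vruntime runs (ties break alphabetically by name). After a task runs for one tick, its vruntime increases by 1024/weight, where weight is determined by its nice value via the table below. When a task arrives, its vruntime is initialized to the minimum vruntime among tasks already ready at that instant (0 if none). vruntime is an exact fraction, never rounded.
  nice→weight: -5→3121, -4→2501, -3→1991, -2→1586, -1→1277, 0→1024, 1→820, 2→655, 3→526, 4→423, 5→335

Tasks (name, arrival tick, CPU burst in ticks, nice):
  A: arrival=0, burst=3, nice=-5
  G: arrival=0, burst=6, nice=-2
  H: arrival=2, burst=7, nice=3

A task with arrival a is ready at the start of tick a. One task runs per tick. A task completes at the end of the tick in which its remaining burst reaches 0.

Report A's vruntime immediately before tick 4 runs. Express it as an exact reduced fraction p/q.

vruntime(A, start of tick 4) = 2048/3121

t=0: vr[A=0 G=0] → run A
t=1: vr[A=1024/3121 G=0] → run G
t=2: vr[A=1024/3121 G=512/793 H=1024/3121] → run A
t=3: vr[A=2048/3121 G=512/793 H=1024/3121] → run H
t=4: vr[A=2048/3121 G=512/793 H=1867264/820823] → run G
t=5: vr[A=2048/3121 G=1024/793 H=1867264/820823] → run A
t=6: vr[G=1024/793 H=1867264/820823] → run G
t=7: vr[G=1536/793 H=1867264/820823] → run G
t=8: vr[G=2048/793 H=1867264/820823] → run H
t=9: vr[G=2048/793 H=3465216/820823] → run G
t=10: vr[G=2560/793 H=3465216/820823] → run G
t=11: vr[H=3465216/820823] → run H
t=12: vr[H=5063168/820823] → run H
t=13: vr[H=6661120/820823] → run H
t=14: vr[H=8259072/820823] → run H
t=15: vr[H=9857024/820823] → run H
t=16: (idle)
t=17: (idle)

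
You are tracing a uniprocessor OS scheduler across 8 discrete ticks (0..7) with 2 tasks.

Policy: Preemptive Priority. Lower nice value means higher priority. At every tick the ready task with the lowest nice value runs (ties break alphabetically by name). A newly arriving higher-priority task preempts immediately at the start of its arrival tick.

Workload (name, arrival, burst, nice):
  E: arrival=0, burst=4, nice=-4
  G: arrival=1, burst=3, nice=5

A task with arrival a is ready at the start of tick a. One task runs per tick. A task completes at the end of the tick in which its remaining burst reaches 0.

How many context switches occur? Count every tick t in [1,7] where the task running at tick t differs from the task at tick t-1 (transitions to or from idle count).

t=0: ready={E} → run E
t=1: ready={E,G} → run E
t=2: ready={E,G} → run E
t=3: ready={E,G} → run E
t=4: ready={G} → run G
t=5: ready={G} → run G
t=6: ready={G} → run G
t=7: (idle)

context switches = 2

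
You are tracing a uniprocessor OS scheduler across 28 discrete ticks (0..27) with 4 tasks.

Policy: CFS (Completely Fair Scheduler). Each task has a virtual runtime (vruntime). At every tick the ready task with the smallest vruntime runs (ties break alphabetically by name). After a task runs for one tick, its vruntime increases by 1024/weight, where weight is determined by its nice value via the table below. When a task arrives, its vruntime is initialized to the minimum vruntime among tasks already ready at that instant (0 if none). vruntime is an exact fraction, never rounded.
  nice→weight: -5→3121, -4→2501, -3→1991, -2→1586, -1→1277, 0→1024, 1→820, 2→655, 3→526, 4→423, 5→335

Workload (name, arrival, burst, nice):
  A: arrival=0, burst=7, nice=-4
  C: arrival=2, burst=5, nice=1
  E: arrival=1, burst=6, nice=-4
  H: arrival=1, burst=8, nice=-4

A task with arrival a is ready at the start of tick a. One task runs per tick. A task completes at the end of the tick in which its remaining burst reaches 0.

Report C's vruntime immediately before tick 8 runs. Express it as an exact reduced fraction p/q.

vruntime(C, start of tick 8) = 20736/12505

t=0: vr[A=0] → run A
t=1: vr[A=1024/2501 E=1024/2501 H=1024/2501] → run A
t=2: vr[A=2048/2501 C=1024/2501 E=1024/2501 H=1024/2501] → run C
t=3: vr[A=2048/2501 C=20736/12505 E=1024/2501 H=1024/2501] → run E
t=4: vr[A=2048/2501 C=20736/12505 E=2048/2501 H=1024/2501] → run H
t=5: vr[A=2048/2501 C=20736/12505 E=2048/2501 H=2048/2501] → run A
t=6: vr[A=3072/2501 C=20736/12505 E=2048/2501 H=2048/2501] → run E
t=7: vr[A=3072/2501 C=20736/12505 E=3072/2501 H=2048/2501] → run H
t=8: vr[A=3072/2501 C=20736/12505 E=3072/2501 H=3072/2501] → run A
t=9: vr[A=4096/2501 C=20736/12505 E=3072/2501 H=3072/2501] → run E
t=10: vr[A=4096/2501 C=20736/12505 E=4096/2501 H=3072/2501] → run H
t=11: vr[A=4096/2501 C=20736/12505 E=4096/2501 H=4096/2501] → run A
t=12: vr[A=5120/2501 C=20736/12505 E=4096/2501 H=4096/2501] → run E
t=13: vr[A=5120/2501 C=20736/12505 E=5120/2501 H=4096/2501] → run H
t=14: vr[A=5120/2501 C=20736/12505 E=5120/2501 H=5120/2501] → run C
t=15: vr[A=5120/2501 C=36352/12505 E=5120/2501 H=5120/2501] → run A
t=16: vr[A=6144/2501 C=36352/12505 E=5120/2501 H=5120/2501] → run E
t=17: vr[A=6144/2501 C=36352/12505 E=6144/2501 H=5120/2501] → run H
t=18: vr[A=6144/2501 C=36352/12505 E=6144/2501 H=6144/2501] → run A
t=19: vr[C=36352/12505 E=6144/2501 H=6144/2501] → run E
t=20: vr[C=36352/12505 H=6144/2501] → run H
t=21: vr[C=36352/12505 H=7168/2501] → run H
t=22: vr[C=36352/12505 H=8192/2501] → run C
t=23: vr[C=51968/12505 H=8192/2501] → run H
t=24: vr[C=51968/12505] → run C
t=25: vr[C=67584/12505] → run C
t=26: (idle)
t=27: (idle)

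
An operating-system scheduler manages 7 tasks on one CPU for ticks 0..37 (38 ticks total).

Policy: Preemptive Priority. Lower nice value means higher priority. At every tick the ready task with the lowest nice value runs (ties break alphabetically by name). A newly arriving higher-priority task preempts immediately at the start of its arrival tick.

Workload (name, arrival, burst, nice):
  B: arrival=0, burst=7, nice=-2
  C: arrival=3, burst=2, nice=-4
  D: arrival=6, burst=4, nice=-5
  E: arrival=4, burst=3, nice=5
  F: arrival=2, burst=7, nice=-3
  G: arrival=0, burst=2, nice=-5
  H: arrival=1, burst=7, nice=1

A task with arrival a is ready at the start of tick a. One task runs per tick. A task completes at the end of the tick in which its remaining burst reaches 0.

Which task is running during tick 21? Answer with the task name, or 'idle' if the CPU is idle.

running at tick 21 = B

t=0: ready={B,G} → run G
t=1: ready={B,G,H} → run G
t=2: ready={B,F,H} → run F
t=3: ready={B,C,F,H} → run C
t=4: ready={B,C,E,F,H} → run C
t=5: ready={B,E,F,H} → run F
t=6: ready={B,D,E,F,H} → run D
t=7: ready={B,D,E,F,H} → run D
t=8: ready={B,D,E,F,H} → run D
t=9: ready={B,D,E,F,H} → run D
t=10: ready={B,E,F,H} → run F
t=11: ready={B,E,F,H} → run F
t=12: ready={B,E,F,H} → run F
t=13: ready={B,E,F,H} → run F
t=14: ready={B,E,F,H} → run F
t=15: ready={B,E,H} → run B
t=16: ready={B,E,H} → run B
t=17: ready={B,E,H} → run B
t=18: ready={B,E,H} → run B
t=19: ready={B,E,H} → run B
t=20: ready={B,E,H} → run B
t=21: ready={B,E,H} → run B
t=22: ready={E,H} → run H
t=23: ready={E,H} → run H
t=24: ready={E,H} → run H
t=25: ready={E,H} → run H
t=26: ready={E,H} → run H
t=27: ready={E,H} → run H
t=28: ready={E,H} → run H
t=29: ready={E} → run E
t=30: ready={E} → run E
t=31: ready={E} → run E
t=32: (idle)
t=33: (idle)
t=34: (idle)
t=35: (idle)
t=36: (idle)
t=37: (idle)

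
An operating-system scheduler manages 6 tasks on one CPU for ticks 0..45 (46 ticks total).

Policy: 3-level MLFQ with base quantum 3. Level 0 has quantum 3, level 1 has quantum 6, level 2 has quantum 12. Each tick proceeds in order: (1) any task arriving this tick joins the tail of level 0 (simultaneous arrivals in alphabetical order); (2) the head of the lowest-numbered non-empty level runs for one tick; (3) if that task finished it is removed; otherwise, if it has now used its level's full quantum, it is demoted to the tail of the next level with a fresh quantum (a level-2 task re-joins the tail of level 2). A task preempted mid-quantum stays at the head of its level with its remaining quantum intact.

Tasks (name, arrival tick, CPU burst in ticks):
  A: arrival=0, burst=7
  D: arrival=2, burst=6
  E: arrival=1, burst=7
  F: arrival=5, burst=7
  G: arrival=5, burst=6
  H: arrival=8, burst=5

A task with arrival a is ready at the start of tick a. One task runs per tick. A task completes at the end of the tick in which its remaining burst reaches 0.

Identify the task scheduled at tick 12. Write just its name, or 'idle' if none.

t=0: L0/L1/L2 = A/-/- → run A
t=1: L0/L1/L2 = AE/-/- → run A
t=2: L0/L1/L2 = AED/-/- → run A
t=3: L0/L1/L2 = ED/A/- → run E
t=4: L0/L1/L2 = ED/A/- → run E
t=5: L0/L1/L2 = EDFG/A/- → run E
t=6: L0/L1/L2 = DFG/AE/- → run D
t=7: L0/L1/L2 = DFG/AE/- → run D
t=8: L0/L1/L2 = DFGH/AE/- → run D
t=9: L0/L1/L2 = FGH/AED/- → run F
t=10: L0/L1/L2 = FGH/AED/- → run F
t=11: L0/L1/L2 = FGH/AED/- → run F
t=12: L0/L1/L2 = GH/AEDF/- → run G
t=13: L0/L1/L2 = GH/AEDF/- → run G
t=14: L0/L1/L2 = GH/AEDF/- → run G
t=15: L0/L1/L2 = H/AEDFG/- → run H
t=16: L0/L1/L2 = H/AEDFG/- → run H
t=17: L0/L1/L2 = H/AEDFG/- → run H
t=18: L0/L1/L2 = -/AEDFGH/- → run A
t=19: L0/L1/L2 = -/AEDFGH/- → run A
t=20: L0/L1/L2 = -/AEDFGH/- → run A
t=21: L0/L1/L2 = -/AEDFGH/- → run A
t=22: L0/L1/L2 = -/EDFGH/- → run E
t=23: L0/L1/L2 = -/EDFGH/- → run E
t=24: L0/L1/L2 = -/EDFGH/- → run E
t=25: L0/L1/L2 = -/EDFGH/- → run E
t=26: L0/L1/L2 = -/DFGH/- → run D
t=27: L0/L1/L2 = -/DFGH/- → run D
t=28: L0/L1/L2 = -/DFGH/- → run D
t=29: L0/L1/L2 = -/FGH/- → run F
t=30: L0/L1/L2 = -/FGH/- → run F
t=31: L0/L1/L2 = -/FGH/- → run F
t=32: L0/L1/L2 = -/FGH/- → run F
t=33: L0/L1/L2 = -/GH/- → run G
t=34: L0/L1/L2 = -/GH/- → run G
t=35: L0/L1/L2 = -/GH/- → run G
t=36: L0/L1/L2 = -/H/- → run H
t=37: L0/L1/L2 = -/H/- → run H
t=38: (idle)
t=39: (idle)
t=40: (idle)
t=41: (idle)
t=42: (idle)
t=43: (idle)
t=44: (idle)
t=45: (idle)

running at tick 12 = G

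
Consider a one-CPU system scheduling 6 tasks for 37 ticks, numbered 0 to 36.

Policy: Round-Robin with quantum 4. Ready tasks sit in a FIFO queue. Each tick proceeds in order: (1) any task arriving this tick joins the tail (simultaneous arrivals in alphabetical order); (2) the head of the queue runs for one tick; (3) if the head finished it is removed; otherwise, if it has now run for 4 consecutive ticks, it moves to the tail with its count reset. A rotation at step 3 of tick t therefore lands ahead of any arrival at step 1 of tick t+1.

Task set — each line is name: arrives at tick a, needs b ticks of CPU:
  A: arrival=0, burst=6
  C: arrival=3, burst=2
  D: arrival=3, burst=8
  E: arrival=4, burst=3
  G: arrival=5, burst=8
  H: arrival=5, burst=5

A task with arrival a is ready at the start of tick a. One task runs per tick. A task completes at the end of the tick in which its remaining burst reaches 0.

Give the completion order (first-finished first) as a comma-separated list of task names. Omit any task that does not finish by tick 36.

t=0: queue=[A] q_used=0 → run A
t=1: queue=[A] q_used=1 → run A
t=2: queue=[A] q_used=2 → run A
t=3: queue=[A,C,D] q_used=3 → run A
t=4: queue=[C,D,A,E] q_used=0 → run C
t=5: queue=[C,D,A,E,G,H] q_used=1 → run C
t=6: queue=[D,A,E,G,H] q_used=0 → run D
t=7: queue=[D,A,E,G,H] q_used=1 → run D
t=8: queue=[D,A,E,G,H] q_used=2 → run D
t=9: queue=[D,A,E,G,H] q_used=3 → run D
t=10: queue=[A,E,G,H,D] q_used=0 → run A
t=11: queue=[A,E,G,H,D] q_used=1 → run A
t=12: queue=[E,G,H,D] q_used=0 → run E
t=13: queue=[E,G,H,D] q_used=1 → run E
t=14: queue=[E,G,H,D] q_used=2 → run E
t=15: queue=[G,H,D] q_used=0 → run G
t=16: queue=[G,H,D] q_used=1 → run G
t=17: queue=[G,H,D] q_used=2 → run G
t=18: queue=[G,H,D] q_used=3 → run G
t=19: queue=[H,D,G] q_used=0 → run H
t=20: queue=[H,D,G] q_used=1 → run H
t=21: queue=[H,D,G] q_used=2 → run H
t=22: queue=[H,D,G] q_used=3 → run H
t=23: queue=[D,G,H] q_used=0 → run D
t=24: queue=[D,G,H] q_used=1 → run D
t=25: queue=[D,G,H] q_used=2 → run D
t=26: queue=[D,G,H] q_used=3 → run D
t=27: queue=[G,H] q_used=0 → run G
t=28: queue=[G,H] q_used=1 → run G
t=29: queue=[G,H] q_used=2 → run G
t=30: queue=[G,H] q_used=3 → run G
t=31: queue=[H] q_used=0 → run H
t=32: (idle)
t=33: (idle)
t=34: (idle)
t=35: (idle)
t=36: (idle)

completion order = C, A, E, D, G, H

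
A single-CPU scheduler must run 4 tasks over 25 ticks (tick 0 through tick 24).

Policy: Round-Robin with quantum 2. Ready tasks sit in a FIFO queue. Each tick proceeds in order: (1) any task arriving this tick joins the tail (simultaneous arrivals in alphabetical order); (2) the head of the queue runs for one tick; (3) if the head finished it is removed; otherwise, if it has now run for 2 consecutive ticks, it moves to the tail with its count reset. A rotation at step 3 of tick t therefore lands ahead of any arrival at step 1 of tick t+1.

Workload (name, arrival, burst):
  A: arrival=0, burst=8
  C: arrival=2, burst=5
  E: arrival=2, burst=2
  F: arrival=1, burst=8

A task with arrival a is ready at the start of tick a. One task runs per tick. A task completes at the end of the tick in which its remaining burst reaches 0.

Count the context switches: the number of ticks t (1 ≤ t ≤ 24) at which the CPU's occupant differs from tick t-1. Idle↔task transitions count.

t=0: queue=[A] q_used=0 → run A
t=1: queue=[A,F] q_used=1 → run A
t=2: queue=[F,A,C,E] q_used=0 → run F
t=3: queue=[F,A,C,E] q_used=1 → run F
t=4: queue=[A,C,E,F] q_used=0 → run A
t=5: queue=[A,C,E,F] q_used=1 → run A
t=6: queue=[C,E,F,A] q_used=0 → run C
t=7: queue=[C,E,F,A] q_used=1 → run C
t=8: queue=[E,F,A,C] q_used=0 → run E
t=9: queue=[E,F,A,C] q_used=1 → run E
t=10: queue=[F,A,C] q_used=0 → run F
t=11: queue=[F,A,C] q_used=1 → run F
t=12: queue=[A,C,F] q_used=0 → run A
t=13: queue=[A,C,F] q_used=1 → run A
t=14: queue=[C,F,A] q_used=0 → run C
t=15: queue=[C,F,A] q_used=1 → run C
t=16: queue=[F,A,C] q_used=0 → run F
t=17: queue=[F,A,C] q_used=1 → run F
t=18: queue=[A,C,F] q_used=0 → run A
t=19: queue=[A,C,F] q_used=1 → run A
t=20: queue=[C,F] q_used=0 → run C
t=21: queue=[F] q_used=0 → run F
t=22: queue=[F] q_used=1 → run F
t=23: (idle)
t=24: (idle)

context switches = 12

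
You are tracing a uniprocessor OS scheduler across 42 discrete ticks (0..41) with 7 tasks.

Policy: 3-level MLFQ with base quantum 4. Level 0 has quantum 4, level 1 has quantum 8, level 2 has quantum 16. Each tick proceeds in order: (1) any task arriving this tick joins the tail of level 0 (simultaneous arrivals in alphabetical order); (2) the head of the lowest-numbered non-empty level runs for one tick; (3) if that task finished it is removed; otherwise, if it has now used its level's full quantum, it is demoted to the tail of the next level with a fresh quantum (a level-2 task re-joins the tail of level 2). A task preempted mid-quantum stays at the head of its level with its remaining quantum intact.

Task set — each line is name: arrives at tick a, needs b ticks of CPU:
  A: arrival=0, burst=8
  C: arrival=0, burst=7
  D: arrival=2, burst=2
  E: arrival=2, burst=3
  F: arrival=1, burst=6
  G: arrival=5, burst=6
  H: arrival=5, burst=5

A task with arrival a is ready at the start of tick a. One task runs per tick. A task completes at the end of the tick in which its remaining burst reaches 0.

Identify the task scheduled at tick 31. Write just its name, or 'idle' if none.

running at tick 31 = C

t=0: L0/L1/L2 = AC/-/- → run A
t=1: L0/L1/L2 = ACF/-/- → run A
t=2: L0/L1/L2 = ACFDE/-/- → run A
t=3: L0/L1/L2 = ACFDE/-/- → run A
t=4: L0/L1/L2 = CFDE/A/- → run C
t=5: L0/L1/L2 = CFDEGH/A/- → run C
t=6: L0/L1/L2 = CFDEGH/A/- → run C
t=7: L0/L1/L2 = CFDEGH/A/- → run C
t=8: L0/L1/L2 = FDEGH/AC/- → run F
t=9: L0/L1/L2 = FDEGH/AC/- → run F
t=10: L0/L1/L2 = FDEGH/AC/- → run F
t=11: L0/L1/L2 = FDEGH/AC/- → run F
t=12: L0/L1/L2 = DEGH/ACF/- → run D
t=13: L0/L1/L2 = DEGH/ACF/- → run D
t=14: L0/L1/L2 = EGH/ACF/- → run E
t=15: L0/L1/L2 = EGH/ACF/- → run E
t=16: L0/L1/L2 = EGH/ACF/- → run E
t=17: L0/L1/L2 = GH/ACF/- → run G
t=18: L0/L1/L2 = GH/ACF/- → run G
t=19: L0/L1/L2 = GH/ACF/- → run G
t=20: L0/L1/L2 = GH/ACF/- → run G
t=21: L0/L1/L2 = H/ACFG/- → run H
t=22: L0/L1/L2 = H/ACFG/- → run H
t=23: L0/L1/L2 = H/ACFG/- → run H
t=24: L0/L1/L2 = H/ACFG/- → run H
t=25: L0/L1/L2 = -/ACFGH/- → run A
t=26: L0/L1/L2 = -/ACFGH/- → run A
t=27: L0/L1/L2 = -/ACFGH/- → run A
t=28: L0/L1/L2 = -/ACFGH/- → run A
t=29: L0/L1/L2 = -/CFGH/- → run C
t=30: L0/L1/L2 = -/CFGH/- → run C
t=31: L0/L1/L2 = -/CFGH/- → run C
t=32: L0/L1/L2 = -/FGH/- → run F
t=33: L0/L1/L2 = -/FGH/- → run F
t=34: L0/L1/L2 = -/GH/- → run G
t=35: L0/L1/L2 = -/GH/- → run G
t=36: L0/L1/L2 = -/H/- → run H
t=37: (idle)
t=38: (idle)
t=39: (idle)
t=40: (idle)
t=41: (idle)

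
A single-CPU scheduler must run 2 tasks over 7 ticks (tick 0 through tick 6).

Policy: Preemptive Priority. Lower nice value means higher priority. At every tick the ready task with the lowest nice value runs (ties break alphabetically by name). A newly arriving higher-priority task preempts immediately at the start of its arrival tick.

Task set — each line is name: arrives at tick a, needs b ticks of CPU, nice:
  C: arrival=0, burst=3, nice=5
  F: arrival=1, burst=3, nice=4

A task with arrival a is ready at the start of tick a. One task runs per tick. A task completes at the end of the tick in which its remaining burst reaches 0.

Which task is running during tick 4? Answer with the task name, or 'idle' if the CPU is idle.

running at tick 4 = C

t=0: ready={C} → run C
t=1: ready={C,F} → run F
t=2: ready={C,F} → run F
t=3: ready={C,F} → run F
t=4: ready={C} → run C
t=5: ready={C} → run C
t=6: (idle)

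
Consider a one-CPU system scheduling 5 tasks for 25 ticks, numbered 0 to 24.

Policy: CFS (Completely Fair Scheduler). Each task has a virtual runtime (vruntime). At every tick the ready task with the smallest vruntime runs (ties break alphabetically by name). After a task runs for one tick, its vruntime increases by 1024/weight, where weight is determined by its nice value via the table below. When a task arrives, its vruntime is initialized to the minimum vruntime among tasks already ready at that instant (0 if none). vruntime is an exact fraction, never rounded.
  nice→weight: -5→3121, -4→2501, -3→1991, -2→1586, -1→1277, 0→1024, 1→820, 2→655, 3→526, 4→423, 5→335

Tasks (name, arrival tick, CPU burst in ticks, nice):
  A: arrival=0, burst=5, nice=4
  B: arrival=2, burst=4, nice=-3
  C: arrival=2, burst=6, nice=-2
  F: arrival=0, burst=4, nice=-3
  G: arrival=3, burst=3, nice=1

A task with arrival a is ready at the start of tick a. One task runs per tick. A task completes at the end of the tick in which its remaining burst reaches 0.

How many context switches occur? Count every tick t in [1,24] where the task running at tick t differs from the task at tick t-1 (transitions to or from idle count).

context switches = 19

t=0: vr[A=0 F=0] → run A
t=1: vr[A=1024/423 F=0] → run F
t=2: vr[A=1024/423 B=1024/1991 C=1024/1991 F=1024/1991] → run B
t=3: vr[A=1024/423 B=2048/1991 C=1024/1991 F=1024/1991 G=1024/1991] → run C
t=4: vr[A=1024/423 B=2048/1991 C=1831424/1578863 F=1024/1991 G=1024/1991] → run F
t=5: vr[A=1024/423 B=2048/1991 C=1831424/1578863 F=2048/1991 G=1024/1991] → run G
t=6: vr[A=1024/423 B=2048/1991 C=1831424/1578863 F=2048/1991 G=719616/408155] → run B
t=7: vr[A=1024/423 B=3072/1991 C=1831424/1578863 F=2048/1991 G=719616/408155] → run F
t=8: vr[A=1024/423 B=3072/1991 C=1831424/1578863 F=3072/1991 G=719616/408155] → run C
t=9: vr[A=1024/423 B=3072/1991 C=2850816/1578863 F=3072/1991 G=719616/408155] → run B
t=10: vr[A=1024/423 B=4096/1991 C=2850816/1578863 F=3072/1991 G=719616/408155] → run F
t=11: vr[A=1024/423 B=4096/1991 C=2850816/1578863 G=719616/408155] → run G
t=12: vr[A=1024/423 B=4096/1991 C=2850816/1578863 G=1229312/408155] → run C
t=13: vr[A=1024/423 B=4096/1991 C=3870208/1578863 G=1229312/408155] → run B
t=14: vr[A=1024/423 C=3870208/1578863 G=1229312/408155] → run A
t=15: vr[A=2048/423 C=3870208/1578863 G=1229312/408155] → run C
t=16: vr[A=2048/423 C=4889600/1578863 G=1229312/408155] → run G
t=17: vr[A=2048/423 C=4889600/1578863] → run C
t=18: vr[A=2048/423 C=5908992/1578863] → run C
t=19: vr[A=2048/423] → run A
t=20: vr[A=1024/141] → run A
t=21: vr[A=4096/423] → run A
t=22: (idle)
t=23: (idle)
t=24: (idle)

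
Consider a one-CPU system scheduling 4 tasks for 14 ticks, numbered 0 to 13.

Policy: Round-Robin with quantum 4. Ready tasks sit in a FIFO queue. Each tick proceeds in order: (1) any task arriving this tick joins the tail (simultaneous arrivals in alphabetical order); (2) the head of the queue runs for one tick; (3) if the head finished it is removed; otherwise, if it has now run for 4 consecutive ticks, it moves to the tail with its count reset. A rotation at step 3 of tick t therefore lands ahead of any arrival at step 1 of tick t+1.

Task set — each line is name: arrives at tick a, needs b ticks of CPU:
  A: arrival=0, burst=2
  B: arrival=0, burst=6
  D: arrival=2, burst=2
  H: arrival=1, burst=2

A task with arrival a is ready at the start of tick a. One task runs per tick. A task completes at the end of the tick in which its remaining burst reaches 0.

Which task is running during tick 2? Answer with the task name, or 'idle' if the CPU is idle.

running at tick 2 = B

t=0: queue=[A,B] q_used=0 → run A
t=1: queue=[A,B,H] q_used=1 → run A
t=2: queue=[B,H,D] q_used=0 → run B
t=3: queue=[B,H,D] q_used=1 → run B
t=4: queue=[B,H,D] q_used=2 → run B
t=5: queue=[B,H,D] q_used=3 → run B
t=6: queue=[H,D,B] q_used=0 → run H
t=7: queue=[H,D,B] q_used=1 → run H
t=8: queue=[D,B] q_used=0 → run D
t=9: queue=[D,B] q_used=1 → run D
t=10: queue=[B] q_used=0 → run B
t=11: queue=[B] q_used=1 → run B
t=12: (idle)
t=13: (idle)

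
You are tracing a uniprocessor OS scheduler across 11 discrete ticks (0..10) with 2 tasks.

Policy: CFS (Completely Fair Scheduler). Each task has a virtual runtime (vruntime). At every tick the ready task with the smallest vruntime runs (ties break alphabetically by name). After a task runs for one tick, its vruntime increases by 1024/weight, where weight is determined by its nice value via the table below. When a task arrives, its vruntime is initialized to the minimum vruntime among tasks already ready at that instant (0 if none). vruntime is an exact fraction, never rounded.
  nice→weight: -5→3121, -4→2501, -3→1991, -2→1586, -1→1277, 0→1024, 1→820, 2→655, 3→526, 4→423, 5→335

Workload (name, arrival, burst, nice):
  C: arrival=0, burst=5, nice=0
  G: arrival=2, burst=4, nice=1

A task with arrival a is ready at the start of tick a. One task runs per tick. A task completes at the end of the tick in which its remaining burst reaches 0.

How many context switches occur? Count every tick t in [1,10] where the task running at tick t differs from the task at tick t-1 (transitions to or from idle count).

t=0: vr[C=0] → run C
t=1: vr[C=1] → run C
t=2: vr[C=2 G=2] → run C
t=3: vr[C=3 G=2] → run G
t=4: vr[C=3 G=666/205] → run C
t=5: vr[C=4 G=666/205] → run G
t=6: vr[C=4 G=922/205] → run C
t=7: vr[G=922/205] → run G
t=8: vr[G=1178/205] → run G
t=9: (idle)
t=10: (idle)

context switches = 6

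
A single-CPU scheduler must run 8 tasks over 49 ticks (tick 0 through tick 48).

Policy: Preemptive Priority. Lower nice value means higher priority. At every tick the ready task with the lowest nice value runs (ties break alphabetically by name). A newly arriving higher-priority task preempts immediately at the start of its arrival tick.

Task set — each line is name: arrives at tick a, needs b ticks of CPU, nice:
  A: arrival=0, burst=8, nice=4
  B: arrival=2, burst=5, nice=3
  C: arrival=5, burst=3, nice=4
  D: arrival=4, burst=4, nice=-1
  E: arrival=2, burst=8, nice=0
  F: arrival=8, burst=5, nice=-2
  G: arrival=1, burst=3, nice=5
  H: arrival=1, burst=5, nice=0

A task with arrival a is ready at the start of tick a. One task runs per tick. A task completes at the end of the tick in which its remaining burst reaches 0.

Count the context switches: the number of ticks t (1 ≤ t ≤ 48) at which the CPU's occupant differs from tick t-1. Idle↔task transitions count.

t=0: ready={A} → run A
t=1: ready={A,G,H} → run H
t=2: ready={A,B,E,G,H} → run E
t=3: ready={A,B,E,G,H} → run E
t=4: ready={A,B,D,E,G,H} → run D
t=5: ready={A,B,C,D,E,G,H} → run D
t=6: ready={A,B,C,D,E,G,H} → run D
t=7: ready={A,B,C,D,E,G,H} → run D
t=8: ready={A,B,C,E,F,G,H} → run F
t=9: ready={A,B,C,E,F,G,H} → run F
t=10: ready={A,B,C,E,F,G,H} → run F
t=11: ready={A,B,C,E,F,G,H} → run F
t=12: ready={A,B,C,E,F,G,H} → run F
t=13: ready={A,B,C,E,G,H} → run E
t=14: ready={A,B,C,E,G,H} → run E
t=15: ready={A,B,C,E,G,H} → run E
t=16: ready={A,B,C,E,G,H} → run E
t=17: ready={A,B,C,E,G,H} → run E
t=18: ready={A,B,C,E,G,H} → run E
t=19: ready={A,B,C,G,H} → run H
t=20: ready={A,B,C,G,H} → run H
t=21: ready={A,B,C,G,H} → run H
t=22: ready={A,B,C,G,H} → run H
t=23: ready={A,B,C,G} → run B
t=24: ready={A,B,C,G} → run B
t=25: ready={A,B,C,G} → run B
t=26: ready={A,B,C,G} → run B
t=27: ready={A,B,C,G} → run B
t=28: ready={A,C,G} → run A
t=29: ready={A,C,G} → run A
t=30: ready={A,C,G} → run A
t=31: ready={A,C,G} → run A
t=32: ready={A,C,G} → run A
t=33: ready={A,C,G} → run A
t=34: ready={A,C,G} → run A
t=35: ready={C,G} → run C
t=36: ready={C,G} → run C
t=37: ready={C,G} → run C
t=38: ready={G} → run G
t=39: ready={G} → run G
t=40: ready={G} → run G
t=41: (idle)
t=42: (idle)
t=43: (idle)
t=44: (idle)
t=45: (idle)
t=46: (idle)
t=47: (idle)
t=48: (idle)

context switches = 11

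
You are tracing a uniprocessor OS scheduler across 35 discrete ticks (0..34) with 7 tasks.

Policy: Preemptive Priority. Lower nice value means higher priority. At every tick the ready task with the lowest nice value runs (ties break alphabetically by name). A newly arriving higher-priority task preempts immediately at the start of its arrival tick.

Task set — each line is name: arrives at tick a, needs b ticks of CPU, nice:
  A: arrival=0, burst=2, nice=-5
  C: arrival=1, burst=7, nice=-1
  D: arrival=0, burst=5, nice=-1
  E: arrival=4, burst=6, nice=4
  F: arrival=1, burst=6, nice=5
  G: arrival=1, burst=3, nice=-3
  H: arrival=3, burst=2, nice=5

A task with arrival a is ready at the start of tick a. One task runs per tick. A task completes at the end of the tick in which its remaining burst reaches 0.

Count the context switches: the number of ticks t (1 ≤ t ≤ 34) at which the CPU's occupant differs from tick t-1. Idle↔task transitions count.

context switches = 7

t=0: ready={A,D} → run A
t=1: ready={A,C,D,F,G} → run A
t=2: ready={C,D,F,G} → run G
t=3: ready={C,D,F,G,H} → run G
t=4: ready={C,D,E,F,G,H} → run G
t=5: ready={C,D,E,F,H} → run C
t=6: ready={C,D,E,F,H} → run C
t=7: ready={C,D,E,F,H} → run C
t=8: ready={C,D,E,F,H} → run C
t=9: ready={C,D,E,F,H} → run C
t=10: ready={C,D,E,F,H} → run C
t=11: ready={C,D,E,F,H} → run C
t=12: ready={D,E,F,H} → run D
t=13: ready={D,E,F,H} → run D
t=14: ready={D,E,F,H} → run D
t=15: ready={D,E,F,H} → run D
t=16: ready={D,E,F,H} → run D
t=17: ready={E,F,H} → run E
t=18: ready={E,F,H} → run E
t=19: ready={E,F,H} → run E
t=20: ready={E,F,H} → run E
t=21: ready={E,F,H} → run E
t=22: ready={E,F,H} → run E
t=23: ready={F,H} → run F
t=24: ready={F,H} → run F
t=25: ready={F,H} → run F
t=26: ready={F,H} → run F
t=27: ready={F,H} → run F
t=28: ready={F,H} → run F
t=29: ready={H} → run H
t=30: ready={H} → run H
t=31: (idle)
t=32: (idle)
t=33: (idle)
t=34: (idle)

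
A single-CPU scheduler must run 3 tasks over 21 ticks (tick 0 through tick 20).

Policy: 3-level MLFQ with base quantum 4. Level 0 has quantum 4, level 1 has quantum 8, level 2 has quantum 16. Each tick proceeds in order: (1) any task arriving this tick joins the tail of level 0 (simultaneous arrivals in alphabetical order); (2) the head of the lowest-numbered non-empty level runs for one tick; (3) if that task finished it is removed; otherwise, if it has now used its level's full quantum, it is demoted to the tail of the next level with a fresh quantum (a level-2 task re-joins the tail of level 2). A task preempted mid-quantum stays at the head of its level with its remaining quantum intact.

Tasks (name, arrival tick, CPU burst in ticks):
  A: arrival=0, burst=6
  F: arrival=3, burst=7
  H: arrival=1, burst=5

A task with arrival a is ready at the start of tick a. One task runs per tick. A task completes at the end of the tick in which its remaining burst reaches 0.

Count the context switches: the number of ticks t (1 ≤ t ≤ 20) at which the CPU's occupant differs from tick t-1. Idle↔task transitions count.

t=0: L0/L1/L2 = A/-/- → run A
t=1: L0/L1/L2 = AH/-/- → run A
t=2: L0/L1/L2 = AH/-/- → run A
t=3: L0/L1/L2 = AHF/-/- → run A
t=4: L0/L1/L2 = HF/A/- → run H
t=5: L0/L1/L2 = HF/A/- → run H
t=6: L0/L1/L2 = HF/A/- → run H
t=7: L0/L1/L2 = HF/A/- → run H
t=8: L0/L1/L2 = F/AH/- → run F
t=9: L0/L1/L2 = F/AH/- → run F
t=10: L0/L1/L2 = F/AH/- → run F
t=11: L0/L1/L2 = F/AH/- → run F
t=12: L0/L1/L2 = -/AHF/- → run A
t=13: L0/L1/L2 = -/AHF/- → run A
t=14: L0/L1/L2 = -/HF/- → run H
t=15: L0/L1/L2 = -/F/- → run F
t=16: L0/L1/L2 = -/F/- → run F
t=17: L0/L1/L2 = -/F/- → run F
t=18: (idle)
t=19: (idle)
t=20: (idle)

context switches = 6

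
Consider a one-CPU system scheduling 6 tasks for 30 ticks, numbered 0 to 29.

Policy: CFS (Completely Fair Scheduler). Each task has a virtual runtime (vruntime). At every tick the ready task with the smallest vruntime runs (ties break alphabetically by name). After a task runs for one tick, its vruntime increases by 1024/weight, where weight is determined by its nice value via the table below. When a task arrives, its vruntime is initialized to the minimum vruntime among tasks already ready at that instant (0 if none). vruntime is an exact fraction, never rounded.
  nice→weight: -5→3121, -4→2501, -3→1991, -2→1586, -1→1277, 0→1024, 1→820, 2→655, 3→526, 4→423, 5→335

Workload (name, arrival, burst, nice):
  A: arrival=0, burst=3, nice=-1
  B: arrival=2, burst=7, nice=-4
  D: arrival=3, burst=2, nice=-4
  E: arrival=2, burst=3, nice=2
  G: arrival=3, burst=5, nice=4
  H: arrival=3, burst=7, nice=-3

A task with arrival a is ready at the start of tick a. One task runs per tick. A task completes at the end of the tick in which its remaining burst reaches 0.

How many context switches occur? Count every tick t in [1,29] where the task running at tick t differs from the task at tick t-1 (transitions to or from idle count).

t=0: vr[A=0] → run A
t=1: vr[A=1024/1277] → run A
t=2: vr[A=2048/1277 B=2048/1277 E=2048/1277] → run A
t=3: vr[B=2048/1277 D=2048/1277 E=2048/1277 G=2048/1277 H=2048/1277] → run B
t=4: vr[B=6429696/3193777 D=2048/1277 E=2048/1277 G=2048/1277 H=2048/1277] → run D
t=5: vr[B=6429696/3193777 D=6429696/3193777 E=2048/1277 G=2048/1277 H=2048/1277] → run E
t=6: vr[B=6429696/3193777 D=6429696/3193777 E=2649088/836435 G=2048/1277 H=2048/1277] → run G
t=7: vr[B=6429696/3193777 D=6429696/3193777 E=2649088/836435 G=2173952/540171 H=2048/1277] → run H
t=8: vr[B=6429696/3193777 D=6429696/3193777 E=2649088/836435 G=2173952/540171 H=5385216/2542507] → run B
t=9: vr[B=7737344/3193777 D=6429696/3193777 E=2649088/836435 G=2173952/540171 H=5385216/2542507] → run D
t=10: vr[B=7737344/3193777 E=2649088/836435 G=2173952/540171 H=5385216/2542507] → run H
t=11: vr[B=7737344/3193777 E=2649088/836435 G=2173952/540171 H=6692864/2542507] → run B
t=12: vr[B=9044992/3193777 E=2649088/836435 G=2173952/540171 H=6692864/2542507] → run H
t=13: vr[B=9044992/3193777 E=2649088/836435 G=2173952/540171 H=8000512/2542507] → run B
t=14: vr[B=10352640/3193777 E=2649088/836435 G=2173952/540171 H=8000512/2542507] → run H
t=15: vr[B=10352640/3193777 E=2649088/836435 G=2173952/540171 H=9308160/2542507] → run E
t=16: vr[B=10352640/3193777 E=3956736/836435 G=2173952/540171 H=9308160/2542507] → run B
t=17: vr[B=11660288/3193777 E=3956736/836435 G=2173952/540171 H=9308160/2542507] → run B
t=18: vr[B=12967936/3193777 E=3956736/836435 G=2173952/540171 H=9308160/2542507] → run H
t=19: vr[B=12967936/3193777 E=3956736/836435 G=2173952/540171 H=10615808/2542507] → run G
t=20: vr[B=12967936/3193777 E=3956736/836435 G=3481600/540171 H=10615808/2542507] → run B
t=21: vr[E=3956736/836435 G=3481600/540171 H=10615808/2542507] → run H
t=22: vr[E=3956736/836435 G=3481600/540171 H=11923456/2542507] → run H
t=23: vr[E=3956736/836435 G=3481600/540171] → run E
t=24: vr[G=3481600/540171] → run G
t=25: vr[G=1596416/180057] → run G
t=26: vr[G=6096896/540171] → run G
t=27: (idle)
t=28: (idle)
t=29: (idle)

context switches = 21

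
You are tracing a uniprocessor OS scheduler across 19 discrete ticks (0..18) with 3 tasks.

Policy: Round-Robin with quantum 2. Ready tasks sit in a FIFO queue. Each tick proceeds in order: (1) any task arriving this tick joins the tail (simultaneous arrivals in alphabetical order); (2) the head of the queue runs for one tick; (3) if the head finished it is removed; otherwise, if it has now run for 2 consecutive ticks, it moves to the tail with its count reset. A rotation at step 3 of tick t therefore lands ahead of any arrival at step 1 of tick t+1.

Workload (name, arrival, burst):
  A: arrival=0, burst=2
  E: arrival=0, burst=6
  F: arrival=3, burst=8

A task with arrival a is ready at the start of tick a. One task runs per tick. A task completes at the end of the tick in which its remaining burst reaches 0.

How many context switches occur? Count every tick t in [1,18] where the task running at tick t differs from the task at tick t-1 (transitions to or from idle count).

t=0: queue=[A,E] q_used=0 → run A
t=1: queue=[A,E] q_used=1 → run A
t=2: queue=[E] q_used=0 → run E
t=3: queue=[E,F] q_used=1 → run E
t=4: queue=[F,E] q_used=0 → run F
t=5: queue=[F,E] q_used=1 → run F
t=6: queue=[E,F] q_used=0 → run E
t=7: queue=[E,F] q_used=1 → run E
t=8: queue=[F,E] q_used=0 → run F
t=9: queue=[F,E] q_used=1 → run F
t=10: queue=[E,F] q_used=0 → run E
t=11: queue=[E,F] q_used=1 → run E
t=12: queue=[F] q_used=0 → run F
t=13: queue=[F] q_used=1 → run F
t=14: queue=[F] q_used=0 → run F
t=15: queue=[F] q_used=1 → run F
t=16: (idle)
t=17: (idle)
t=18: (idle)

context switches = 7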